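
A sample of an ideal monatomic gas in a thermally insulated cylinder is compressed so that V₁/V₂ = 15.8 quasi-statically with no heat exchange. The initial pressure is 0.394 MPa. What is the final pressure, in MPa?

Adiabatic: P₁V₁^γ = P₂V₂^γ ⇒ P₂ = P₁ (V₁/V₂)^γ.
For a monatomic ideal gas γ = 5/3.
P₂ = 0.394 × 15.8^(5/3) = 39.2 MPa.

P₂ ≈ 39.2 MPa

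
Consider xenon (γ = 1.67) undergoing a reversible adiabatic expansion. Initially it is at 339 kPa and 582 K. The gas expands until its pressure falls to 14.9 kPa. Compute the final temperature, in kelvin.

Adiabatic: T₂/T₁ = (P₂/P₁)^((γ−1)/γ).
T₂ = 582 × (14.9/339)^(0.401) = 166.1 K.

T₂ ≈ 166 K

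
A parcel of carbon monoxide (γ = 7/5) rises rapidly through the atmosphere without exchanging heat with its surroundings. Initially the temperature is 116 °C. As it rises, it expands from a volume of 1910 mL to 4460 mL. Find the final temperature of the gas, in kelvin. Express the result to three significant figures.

T₂ ≈ 277 K

For a reversible adiabat TV^(γ−1) is constant, so T₂ = T₁ (V₁/V₂)^(γ−1).
T₁ = 116 °C = 389.1 K.
T₂ = 389.1 × (1910/4460)^(2/5) = 277.2 K.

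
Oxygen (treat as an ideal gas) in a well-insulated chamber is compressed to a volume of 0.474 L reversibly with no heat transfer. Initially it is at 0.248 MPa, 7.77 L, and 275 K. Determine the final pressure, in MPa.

Since PV^γ is constant along a reversible adiabat, P₂ = P₁ (V₁/V₂)^γ.
γ = 7/5 for a diatomic ideal gas.
P₂ = 0.248 × (7.77/0.474)^(7/5) = 12.44 MPa.

P₂ ≈ 12.4 MPa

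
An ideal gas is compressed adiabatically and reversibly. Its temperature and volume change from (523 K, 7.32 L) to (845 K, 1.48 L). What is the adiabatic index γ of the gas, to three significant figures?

TV^(γ−1) = const ⇒ γ − 1 = ln(T₂/T₁) / ln(V₁/V₂).
γ = 1 + ln(845/523) / ln(7.32/1.48) = 1.3.

γ ≈ 1.30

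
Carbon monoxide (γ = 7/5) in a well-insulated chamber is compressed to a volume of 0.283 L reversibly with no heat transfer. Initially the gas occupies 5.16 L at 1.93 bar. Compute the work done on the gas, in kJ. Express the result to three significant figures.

W ≈ 5.46 kJ

P₂ = P₁(V₁/V₂)^γ = 1.93×(5.16/0.283)^(7/5) = 112.4 bar.
For a reversible adiabat, W_by_gas = (P₁V₁ − P₂V₂)/(γ−1).
W_by = (193000×0.00516 − 1.124×10^7×0.000283) / (2/5) = -5463 J.
W_on_gas = −W_by = 5463 J.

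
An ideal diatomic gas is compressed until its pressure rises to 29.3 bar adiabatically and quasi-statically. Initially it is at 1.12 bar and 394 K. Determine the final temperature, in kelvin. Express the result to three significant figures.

Along an adiabat T P^((1−γ)/γ) is constant, so T₂ = T₁ (P₂/P₁)^((γ−1)/γ).
For a diatomic ideal gas γ = 7/5, so (γ−1)/γ = 2/7.
T₂ = 394 × (29.3/1.12)^(2/7) = 1001 K.

T₂ ≈ 1000 K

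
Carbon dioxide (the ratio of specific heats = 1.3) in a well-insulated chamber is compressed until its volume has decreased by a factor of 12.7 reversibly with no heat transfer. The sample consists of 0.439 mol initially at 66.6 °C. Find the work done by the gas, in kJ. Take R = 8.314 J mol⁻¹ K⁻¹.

W ≈ -4.73 kJ

Adiabatic: T₁V₁^(γ−1) = T₂V₂^(γ−1) ⇒ T₂ = T₁ (V₁/V₂)^(γ−1).
T₁ = 66.6 °C = 339.8 K.
T₂ = 339.8 × 12.7^(0.3) = 728.3 K.
Q = 0, so ΔU = W_on_gas = nCᵥΔT with Cᵥ = R/(γ−1) = 27.71 J/(mol·K).
ΔU = 0.439 × 27.71 × (728.3 − 339.8) = 4727 J.
Work done by the gas = −ΔU = -4727 J.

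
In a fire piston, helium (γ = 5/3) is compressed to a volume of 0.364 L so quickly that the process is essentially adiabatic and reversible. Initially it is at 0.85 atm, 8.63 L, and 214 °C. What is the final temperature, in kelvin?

T₂ ≈ 4020 K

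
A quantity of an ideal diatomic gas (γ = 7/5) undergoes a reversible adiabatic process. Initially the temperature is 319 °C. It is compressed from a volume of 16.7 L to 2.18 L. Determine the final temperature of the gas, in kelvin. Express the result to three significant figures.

For a reversible adiabat TV^(γ−1) is constant, so T₂ = T₁ (V₁/V₂)^(γ−1).
T₁ = 319 °C = 592.1 K.
T₂ = 592.1 × (16.7/2.18)^(2/5) = 1337 K.

T₂ ≈ 1340 K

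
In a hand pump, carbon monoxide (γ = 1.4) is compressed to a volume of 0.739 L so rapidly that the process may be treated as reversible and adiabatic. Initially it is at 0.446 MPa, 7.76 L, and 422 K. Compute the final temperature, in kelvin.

T₂ ≈ 1080 K

Adiabatic: T₁V₁^(γ−1) = T₂V₂^(γ−1) ⇒ T₂ = T₁ (V₁/V₂)^(γ−1).
T₂ = 422 × (7.76/0.739)^(0.4) = 1081 K.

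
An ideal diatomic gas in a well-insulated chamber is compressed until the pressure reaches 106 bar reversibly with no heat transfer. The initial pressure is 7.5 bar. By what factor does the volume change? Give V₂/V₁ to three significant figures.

From PV^γ = const, V₂/V₁ = (P₁/P₂)^(1/γ).
For a diatomic ideal gas γ = 7/5.
V₂/V₁ = (7.5/106)^(5/7) = 0.1508.

V₂/V₁ ≈ 0.151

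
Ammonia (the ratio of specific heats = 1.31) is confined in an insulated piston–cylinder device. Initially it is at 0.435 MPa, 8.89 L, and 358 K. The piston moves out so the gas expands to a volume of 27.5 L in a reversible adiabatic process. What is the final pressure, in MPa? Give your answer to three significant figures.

P₂ ≈ 0.0991 MPa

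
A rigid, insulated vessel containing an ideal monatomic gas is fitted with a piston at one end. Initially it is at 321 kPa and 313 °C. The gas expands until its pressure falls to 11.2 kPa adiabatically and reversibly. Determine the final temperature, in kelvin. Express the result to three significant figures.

Adiabatic: T₂/T₁ = (P₂/P₁)^((γ−1)/γ).
For a monatomic ideal gas γ = 5/3, so (γ−1)/γ = 2/5.
T₁ = 313 °C = 586.1 K.
T₂ = 586.1 × (11.2/321)^(2/5) = 153.1 K.

T₂ ≈ 153 K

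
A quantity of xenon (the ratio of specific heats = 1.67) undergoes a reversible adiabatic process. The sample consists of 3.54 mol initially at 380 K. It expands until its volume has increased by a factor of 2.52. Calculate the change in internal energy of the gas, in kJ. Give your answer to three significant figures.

Adiabatic: T₁V₁^(γ−1) = T₂V₂^(γ−1) ⇒ T₂ = T₁ (V₁/V₂)^(γ−1).
T₂ = 380 × (1/2.52)^(0.67) = 204.6 K.
Q = 0, so ΔU = W_on_gas = nCᵥΔT with Cᵥ = R/(γ−1) = 12.41 J/(mol·K).
ΔU = 3.54 × 12.41 × (204.6 − 380) = -7706 J.

ΔU ≈ -7.71 kJ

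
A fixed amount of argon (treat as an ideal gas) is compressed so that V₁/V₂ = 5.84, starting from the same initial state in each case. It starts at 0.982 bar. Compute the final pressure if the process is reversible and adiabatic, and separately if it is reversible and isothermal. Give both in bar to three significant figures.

adiabatic: 18.6 bar; isothermal: 5.73 bar

For a monatomic ideal gas γ = 5/3.
Isothermal: P₂ = P₁(V₁/V₂) = 0.982×5.84 = 5.735 bar.
Adiabatic: P₂ = P₁(V₁/V₂)^γ = 0.982×5.84^(5/3) = 18.6 bar.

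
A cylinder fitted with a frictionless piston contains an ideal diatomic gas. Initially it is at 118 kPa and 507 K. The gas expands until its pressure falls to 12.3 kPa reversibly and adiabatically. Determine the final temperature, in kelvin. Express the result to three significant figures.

Adiabatic: T₂/T₁ = (P₂/P₁)^((γ−1)/γ).
For a diatomic ideal gas γ = 7/5, so (γ−1)/γ = 2/7.
T₂ = 507 × (12.3/118)^(2/7) = 265.7 K.

T₂ ≈ 266 K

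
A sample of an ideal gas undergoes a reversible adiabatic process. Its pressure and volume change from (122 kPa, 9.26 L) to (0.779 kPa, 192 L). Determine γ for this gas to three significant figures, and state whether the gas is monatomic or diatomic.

γ ≈ 1.67; monatomic

PV^γ = const ⇒ γ = ln(P₂/P₁) / ln(V₁/V₂).
γ = ln(0.779/122) / ln(9.26/192) = 1.667.
γ ≈ 1.67 is close to 5/3, so the gas is monatomic.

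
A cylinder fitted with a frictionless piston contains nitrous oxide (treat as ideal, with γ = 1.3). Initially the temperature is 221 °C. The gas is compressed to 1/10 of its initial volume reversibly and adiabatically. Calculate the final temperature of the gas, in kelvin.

T₂ ≈ 986 K

Adiabatic: T₁V₁^(γ−1) = T₂V₂^(γ−1) ⇒ T₂ = T₁ (V₁/V₂)^(γ−1).
T₁ = 221 °C = 494.1 K.
T₂ = 494.1 × 10^(0.3) = 986 K.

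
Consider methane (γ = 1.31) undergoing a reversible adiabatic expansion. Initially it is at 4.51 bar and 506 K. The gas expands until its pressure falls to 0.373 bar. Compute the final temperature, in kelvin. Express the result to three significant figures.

T₂ ≈ 281 K

Along an adiabat T P^((1−γ)/γ) is constant, so T₂ = T₁ (P₂/P₁)^((γ−1)/γ).
T₂ = 506 × (0.373/4.51)^(0.237) = 280.5 K.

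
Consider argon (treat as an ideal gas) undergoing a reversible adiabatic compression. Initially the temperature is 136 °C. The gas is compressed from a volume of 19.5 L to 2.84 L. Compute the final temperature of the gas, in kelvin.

T₂ ≈ 1480 K

For a reversible adiabat TV^(γ−1) is constant, so T₂ = T₁ (V₁/V₂)^(γ−1).
For a monatomic ideal gas γ = 5/3, so γ−1 = 2/3.
T₁ = 136 °C = 409.1 K.
T₂ = 409.1 × (19.5/2.84)^(2/3) = 1478 K.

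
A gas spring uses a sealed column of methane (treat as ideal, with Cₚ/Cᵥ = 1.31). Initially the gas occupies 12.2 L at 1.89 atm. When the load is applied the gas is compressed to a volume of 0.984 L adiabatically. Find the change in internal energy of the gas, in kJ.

P₂ = P₁(V₁/V₂)^γ = 1.89×(12.2/0.984)^(1.31) = 51.14 atm.
For a reversible adiabat, W_by_gas = (P₁V₁ − P₂V₂)/(γ−1).
W_by = (191500×0.0122 − 5.182×10^6×0.000984) / (0.31) = -8912 J.
Q = 0 ⇒ ΔU = −W_by = 8912 J.

ΔU ≈ 8.91 kJ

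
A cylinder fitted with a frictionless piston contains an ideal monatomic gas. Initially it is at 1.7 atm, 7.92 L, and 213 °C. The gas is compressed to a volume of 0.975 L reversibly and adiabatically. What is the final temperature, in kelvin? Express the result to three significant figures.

T₂ ≈ 1960 K

For a reversible adiabat TV^(γ−1) is constant, so T₂ = T₁ (V₁/V₂)^(γ−1).
γ = 5/3 for a monatomic ideal gas.
T₁ = 213 °C = 486.1 K.
T₂ = 486.1 × (7.92/0.975)^(2/3) = 1964 K.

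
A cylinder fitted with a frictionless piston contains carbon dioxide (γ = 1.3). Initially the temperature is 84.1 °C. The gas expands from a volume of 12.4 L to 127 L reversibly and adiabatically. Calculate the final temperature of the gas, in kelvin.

T₂ ≈ 178 K

For a reversible adiabat TV^(γ−1) is constant, so T₂ = T₁ (V₁/V₂)^(γ−1).
T₁ = 84.1 °C = 357.2 K.
T₂ = 357.2 × (12.4/127)^(0.3) = 177.8 K.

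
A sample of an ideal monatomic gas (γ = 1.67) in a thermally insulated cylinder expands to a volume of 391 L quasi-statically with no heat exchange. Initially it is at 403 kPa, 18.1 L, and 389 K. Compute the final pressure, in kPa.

P₂ ≈ 2.38 kPa

Since PV^γ is constant along a reversible adiabat, P₂ = P₁ (V₁/V₂)^γ.
P₂ = 403 × (18.1/391)^(1.67) = 2.381 kPa.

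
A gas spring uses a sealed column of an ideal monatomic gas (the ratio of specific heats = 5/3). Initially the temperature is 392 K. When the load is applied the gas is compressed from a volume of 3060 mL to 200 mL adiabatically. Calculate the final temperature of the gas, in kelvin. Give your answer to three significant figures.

T₂ ≈ 2420 K

Adiabatic: T₁V₁^(γ−1) = T₂V₂^(γ−1) ⇒ T₂ = T₁ (V₁/V₂)^(γ−1).
T₂ = 392 × (3060/200)^(2/3) = 2416 K.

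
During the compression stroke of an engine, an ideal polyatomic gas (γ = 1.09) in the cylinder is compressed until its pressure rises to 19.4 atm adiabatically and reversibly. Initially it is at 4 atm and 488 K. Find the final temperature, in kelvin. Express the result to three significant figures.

Adiabatic: T₂/T₁ = (P₂/P₁)^((γ−1)/γ).
T₂ = 488 × (19.4/4)^(0.0826) = 556 K.

T₂ ≈ 556 K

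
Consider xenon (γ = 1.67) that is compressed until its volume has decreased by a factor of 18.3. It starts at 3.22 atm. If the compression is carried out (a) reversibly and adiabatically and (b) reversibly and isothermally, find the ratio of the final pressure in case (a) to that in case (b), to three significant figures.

P_adiabatic / P_isothermal ≈ 7.01

Isothermal: P_b = P₁(V₁/V₂) = 3.22×18.3.
Adiabatic: P_a = P₁(V₁/V₂)^γ = 3.22×18.3^(1.67).
P_a/P_b = (V₁/V₂)^(γ−1) = 18.3^(0.67) = 7.012.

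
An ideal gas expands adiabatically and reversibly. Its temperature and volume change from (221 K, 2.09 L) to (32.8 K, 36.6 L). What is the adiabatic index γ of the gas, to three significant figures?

γ ≈ 1.67

TV^(γ−1) = const ⇒ γ − 1 = ln(T₂/T₁) / ln(V₁/V₂).
γ = 1 + ln(32.8/221) / ln(2.09/36.6) = 1.666.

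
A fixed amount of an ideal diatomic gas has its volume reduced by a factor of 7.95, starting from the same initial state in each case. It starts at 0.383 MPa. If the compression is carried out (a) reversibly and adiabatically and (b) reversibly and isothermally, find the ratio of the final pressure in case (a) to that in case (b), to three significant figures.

For a diatomic ideal gas γ = 7/5.
Isothermal: P_b = P₁(V₁/V₂) = 0.383×7.95.
Adiabatic: P_a = P₁(V₁/V₂)^γ = 0.383×7.95^(7/5).
P_a/P_b = (V₁/V₂)^(γ−1) = 7.95^(2/5) = 2.292.

P_adiabatic / P_isothermal ≈ 2.29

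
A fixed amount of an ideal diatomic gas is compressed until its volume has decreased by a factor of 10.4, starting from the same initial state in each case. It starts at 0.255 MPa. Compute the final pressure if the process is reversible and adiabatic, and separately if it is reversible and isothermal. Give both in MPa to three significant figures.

adiabatic: 6.77 MPa; isothermal: 2.65 MPa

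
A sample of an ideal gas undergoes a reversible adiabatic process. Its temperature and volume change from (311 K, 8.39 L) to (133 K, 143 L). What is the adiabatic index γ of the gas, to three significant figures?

γ ≈ 1.30

TV^(γ−1) = const ⇒ γ − 1 = ln(T₂/T₁) / ln(V₁/V₂).
γ = 1 + ln(133/311) / ln(8.39/143) = 1.3.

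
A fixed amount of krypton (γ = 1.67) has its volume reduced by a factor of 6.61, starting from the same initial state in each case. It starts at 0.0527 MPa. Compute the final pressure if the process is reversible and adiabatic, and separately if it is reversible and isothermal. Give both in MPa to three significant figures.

adiabatic: 1.23 MPa; isothermal: 0.348 MPa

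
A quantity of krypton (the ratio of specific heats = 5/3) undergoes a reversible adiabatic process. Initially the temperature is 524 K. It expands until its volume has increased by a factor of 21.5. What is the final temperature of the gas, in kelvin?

For a reversible adiabat TV^(γ−1) is constant, so T₂ = T₁ (V₁/V₂)^(γ−1).
T₂ = 524 × (1/21.5)^(2/3) = 67.77 K.

T₂ ≈ 67.8 K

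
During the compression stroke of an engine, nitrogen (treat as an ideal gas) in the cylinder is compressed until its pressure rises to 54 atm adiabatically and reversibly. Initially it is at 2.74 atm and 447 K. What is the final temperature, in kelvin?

T₂ ≈ 1050 K

Adiabatic: T₂/T₁ = (P₂/P₁)^((γ−1)/γ).
For a diatomic ideal gas γ = 7/5, so (γ−1)/γ = 2/7.
T₂ = 447 × (54/2.74)^(2/7) = 1048 K.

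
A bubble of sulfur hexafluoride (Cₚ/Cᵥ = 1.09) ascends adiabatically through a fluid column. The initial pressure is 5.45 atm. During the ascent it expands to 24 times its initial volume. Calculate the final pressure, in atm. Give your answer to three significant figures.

Adiabatic: P₁V₁^γ = P₂V₂^γ ⇒ P₂ = P₁ (V₁/V₂)^γ.
P₂ = 5.45 × (1/24)^(1.09) = 0.1706 atm.

P₂ ≈ 0.171 atm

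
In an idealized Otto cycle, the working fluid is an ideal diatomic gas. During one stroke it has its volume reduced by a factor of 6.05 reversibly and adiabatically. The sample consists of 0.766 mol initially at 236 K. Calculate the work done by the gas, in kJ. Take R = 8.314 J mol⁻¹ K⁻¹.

W ≈ -3.96 kJ

For a reversible adiabat TV^(γ−1) is constant, so T₂ = T₁ (V₁/V₂)^(γ−1).
γ = 7/5 for a diatomic ideal gas, so γ−1 = 2/5.
T₂ = 236 × 6.05^(2/5) = 484.9 K.
Q = 0, so ΔU = W_on_gas = nCᵥΔT with Cᵥ = R/(γ−1) = 20.79 J/(mol·K).
ΔU = 0.766 × 20.79 × (484.9 − 236) = 3962 J.
Work done by the gas = −ΔU = -3962 J.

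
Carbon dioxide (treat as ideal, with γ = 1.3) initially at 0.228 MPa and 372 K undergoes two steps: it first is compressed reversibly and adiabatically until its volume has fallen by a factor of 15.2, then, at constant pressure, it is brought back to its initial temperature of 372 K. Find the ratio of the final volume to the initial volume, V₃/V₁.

V₃/V₁ ≈ 0.0291

Adiabatic step: V₂/V₁ = 0.06579; T₂ = T₁·15.2^(0.3) = 841.6 K.
Isobaric step: V₃/V₂ = T₃/T₂ = 372/841.6.
V₃/V₁ = (V₂/V₁)(V₃/V₂) = 0.06579 × (372/841.6) = 0.02908.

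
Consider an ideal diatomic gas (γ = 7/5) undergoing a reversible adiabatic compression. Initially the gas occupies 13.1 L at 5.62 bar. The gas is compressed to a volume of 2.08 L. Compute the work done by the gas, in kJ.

P₂ = P₁(V₁/V₂)^γ = 5.62×(13.1/2.08)^(7/5) = 73.9 bar.
For a reversible adiabat, W_by_gas = (P₁V₁ − P₂V₂)/(γ−1).
W_by = (562000×0.0131 − 7.39×10^6×0.00208) / (2/5) = -20020 J.

W ≈ -20.0 kJ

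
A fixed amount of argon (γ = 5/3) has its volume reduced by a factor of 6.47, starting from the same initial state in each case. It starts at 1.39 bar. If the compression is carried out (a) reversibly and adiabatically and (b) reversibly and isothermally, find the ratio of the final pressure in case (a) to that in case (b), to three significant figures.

P_adiabatic / P_isothermal ≈ 3.47

Isothermal: P_b = P₁(V₁/V₂) = 1.39×6.47.
Adiabatic: P_a = P₁(V₁/V₂)^γ = 1.39×6.47^(5/3).
P_a/P_b = (V₁/V₂)^(γ−1) = 6.47^(2/3) = 3.472.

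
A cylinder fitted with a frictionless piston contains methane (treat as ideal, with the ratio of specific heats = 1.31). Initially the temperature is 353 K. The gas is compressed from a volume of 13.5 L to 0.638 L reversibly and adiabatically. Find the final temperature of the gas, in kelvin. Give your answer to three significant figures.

Adiabatic: T₁V₁^(γ−1) = T₂V₂^(γ−1) ⇒ T₂ = T₁ (V₁/V₂)^(γ−1).
T₂ = 353 × (13.5/0.638)^(0.31) = 909.3 K.

T₂ ≈ 909 K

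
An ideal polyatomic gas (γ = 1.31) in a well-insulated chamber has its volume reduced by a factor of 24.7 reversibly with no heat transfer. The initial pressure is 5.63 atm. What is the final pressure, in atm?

P₂ ≈ 376 atm

Adiabatic: P₁V₁^γ = P₂V₂^γ ⇒ P₂ = P₁ (V₁/V₂)^γ.
P₂ = 5.63 × 24.7^(1.31) = 375.8 atm.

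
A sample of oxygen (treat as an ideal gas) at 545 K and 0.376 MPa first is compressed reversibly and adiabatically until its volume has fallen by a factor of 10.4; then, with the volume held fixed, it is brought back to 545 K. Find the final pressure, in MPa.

For a diatomic ideal gas γ = 7/5.
Adiabatic step (PV^γ = const): P₂ = 0.376×10.4^(7/5) = 9.978 MPa; T₂ = 545×10.4^(2/5) = 1391 K.
Isochoric: P₃ = P₂(T₃/T₂) = 9.978 × (545/1391) = 3.91 MPa.

P₃ ≈ 3.91 MPa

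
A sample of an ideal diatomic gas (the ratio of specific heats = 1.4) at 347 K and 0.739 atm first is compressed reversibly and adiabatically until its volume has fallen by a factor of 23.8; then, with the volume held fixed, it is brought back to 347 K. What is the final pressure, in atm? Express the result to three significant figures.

P₃ ≈ 17.6 atm

Adiabatic step (PV^γ = const): P₂ = 0.739×23.8^(1.4) = 62.5 atm; T₂ = 347×23.8^(0.4) = 1233 K.
Isochoric: P₃ = P₂(T₃/T₂) = 62.5 × (347/1233) = 17.59 atm.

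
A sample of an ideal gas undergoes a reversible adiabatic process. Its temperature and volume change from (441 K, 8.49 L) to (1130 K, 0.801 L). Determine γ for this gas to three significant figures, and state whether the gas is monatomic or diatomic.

γ ≈ 1.40; diatomic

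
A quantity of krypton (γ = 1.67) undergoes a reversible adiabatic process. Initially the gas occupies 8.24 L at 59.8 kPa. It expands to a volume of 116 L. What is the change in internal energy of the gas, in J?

P₂ = P₁(V₁/V₂)^γ = 59.8×(8.24/116)^(1.67) = 0.7222 kPa.
For a reversible adiabat, W_by_gas = (P₁V₁ − P₂V₂)/(γ−1).
W_by = (59800×0.00824 − 722.2×0.116) / (0.67) = 610.4 J.
Q = 0 ⇒ ΔU = −W_by = -610.4 J.

ΔU ≈ -610 J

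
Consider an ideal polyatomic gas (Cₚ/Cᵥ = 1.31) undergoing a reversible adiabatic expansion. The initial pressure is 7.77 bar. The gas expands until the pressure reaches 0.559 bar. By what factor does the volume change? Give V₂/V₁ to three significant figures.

From PV^γ = const, V₂/V₁ = (P₁/P₂)^(1/γ).
V₂/V₁ = (7.77/0.559)^(0.763) = 7.456.

V₂/V₁ ≈ 7.46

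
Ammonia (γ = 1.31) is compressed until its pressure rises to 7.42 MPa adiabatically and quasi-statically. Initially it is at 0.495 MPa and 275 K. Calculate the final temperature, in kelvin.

T₂ ≈ 522 K

Along an adiabat T P^((1−γ)/γ) is constant, so T₂ = T₁ (P₂/P₁)^((γ−1)/γ).
T₂ = 275 × (7.42/0.495)^(0.237) = 521.9 K.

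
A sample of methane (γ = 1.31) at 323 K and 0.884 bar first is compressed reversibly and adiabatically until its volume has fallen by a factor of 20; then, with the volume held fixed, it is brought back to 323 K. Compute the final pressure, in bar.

P₃ ≈ 17.7 bar

Adiabatic step (PV^γ = const): P₂ = 0.884×20^(1.31) = 44.75 bar; T₂ = 323×20^(0.31) = 817.6 K.
Isochoric: P₃ = P₂(T₃/T₂) = 44.75 × (323/817.6) = 17.68 bar.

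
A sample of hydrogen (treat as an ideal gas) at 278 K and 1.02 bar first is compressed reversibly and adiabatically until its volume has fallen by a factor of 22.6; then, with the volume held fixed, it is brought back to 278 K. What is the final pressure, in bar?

For a diatomic ideal gas γ = 7/5.
Adiabatic step (PV^γ = const): P₂ = 1.02×22.6^(7/5) = 80.23 bar; T₂ = 278×22.6^(2/5) = 967.6 K.
Isochoric: P₃ = P₂(T₃/T₂) = 80.23 × (278/967.6) = 23.05 bar.

P₃ ≈ 23.1 bar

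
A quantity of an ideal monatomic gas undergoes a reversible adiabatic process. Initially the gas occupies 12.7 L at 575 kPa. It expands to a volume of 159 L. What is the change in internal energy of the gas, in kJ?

γ = 5/3 for a monatomic ideal gas.
P₂ = P₁(V₁/V₂)^γ = 575×(12.7/159)^(5/3) = 8.518 kPa.
For a reversible adiabat, W_by_gas = (P₁V₁ − P₂V₂)/(γ−1).
W_by = (575000×0.0127 − 8518×0.159) / (2/3) = 8922 J.
Q = 0 ⇒ ΔU = −W_by = -8922 J.

ΔU ≈ -8.92 kJ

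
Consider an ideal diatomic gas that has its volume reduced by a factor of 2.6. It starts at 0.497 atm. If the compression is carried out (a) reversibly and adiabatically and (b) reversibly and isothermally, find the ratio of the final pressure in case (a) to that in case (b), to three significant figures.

P_adiabatic / P_isothermal ≈ 1.47

For a diatomic ideal gas γ = 7/5.
Isothermal: P_b = P₁(V₁/V₂) = 0.497×2.6.
Adiabatic: P_a = P₁(V₁/V₂)^γ = 0.497×2.6^(7/5).
P_a/P_b = (V₁/V₂)^(γ−1) = 2.6^(2/5) = 1.466.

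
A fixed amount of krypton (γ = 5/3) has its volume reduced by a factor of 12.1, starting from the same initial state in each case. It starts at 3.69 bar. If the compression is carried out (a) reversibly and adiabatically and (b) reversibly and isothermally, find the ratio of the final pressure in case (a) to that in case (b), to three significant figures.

P_adiabatic / P_isothermal ≈ 5.27

Isothermal: P_b = P₁(V₁/V₂) = 3.69×12.1.
Adiabatic: P_a = P₁(V₁/V₂)^γ = 3.69×12.1^(5/3).
P_a/P_b = (V₁/V₂)^(γ−1) = 12.1^(2/3) = 5.271.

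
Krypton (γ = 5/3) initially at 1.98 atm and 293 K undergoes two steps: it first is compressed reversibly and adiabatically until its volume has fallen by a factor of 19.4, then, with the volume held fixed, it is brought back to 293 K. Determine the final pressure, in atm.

Adiabatic step (PV^γ = const): P₂ = 1.98×19.4^(5/3) = 277.3 atm; T₂ = 293×19.4^(2/3) = 2115 K.
Isochoric: P₃ = P₂(T₃/T₂) = 277.3 × (293/2115) = 38.41 atm.

P₃ ≈ 38.4 atm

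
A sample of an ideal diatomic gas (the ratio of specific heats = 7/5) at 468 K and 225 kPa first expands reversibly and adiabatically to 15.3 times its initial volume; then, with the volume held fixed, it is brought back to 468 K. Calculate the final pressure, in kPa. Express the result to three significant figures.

Adiabatic step (PV^γ = const): P₂ = 225×(1/15.3)^(7/5) = 4.939 kPa; T₂ = 468×(1/15.3)^(2/5) = 157.2 K.
Isochoric: P₃ = P₂(T₃/T₂) = 4.939 × (468/157.2) = 14.71 kPa.

P₃ ≈ 14.7 kPa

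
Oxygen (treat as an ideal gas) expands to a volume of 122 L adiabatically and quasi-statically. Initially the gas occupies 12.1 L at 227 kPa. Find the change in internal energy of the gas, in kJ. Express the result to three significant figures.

γ = 7/5 for a diatomic ideal gas.
P₂ = P₁(V₁/V₂)^γ = 227×(12.1/122)^(7/5) = 8.933 kPa.
For a reversible adiabat, W_by_gas = (P₁V₁ − P₂V₂)/(γ−1).
W_by = (227000×0.0121 − 8933×0.122) / (2/5) = 4142 J.
Q = 0 ⇒ ΔU = −W_by = -4142 J.

ΔU ≈ -4.14 kJ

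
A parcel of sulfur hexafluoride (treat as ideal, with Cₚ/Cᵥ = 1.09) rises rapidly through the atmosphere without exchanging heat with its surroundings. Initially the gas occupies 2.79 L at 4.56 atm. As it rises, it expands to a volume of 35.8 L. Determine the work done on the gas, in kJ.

P₂ = P₁(V₁/V₂)^γ = 4.56×(2.79/35.8)^(1.09) = 0.2824 atm.
For a reversible adiabat, W_by_gas = (P₁V₁ − P₂V₂)/(γ−1).
W_by = (462000×0.00279 − 28620×0.0358) / (0.09) = 2939 J.
W_on_gas = −W_by = -2939 J.

W ≈ -2.94 kJ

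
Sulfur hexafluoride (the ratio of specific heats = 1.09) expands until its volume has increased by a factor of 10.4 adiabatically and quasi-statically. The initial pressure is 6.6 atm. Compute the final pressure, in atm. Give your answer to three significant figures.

P₂ ≈ 0.514 atm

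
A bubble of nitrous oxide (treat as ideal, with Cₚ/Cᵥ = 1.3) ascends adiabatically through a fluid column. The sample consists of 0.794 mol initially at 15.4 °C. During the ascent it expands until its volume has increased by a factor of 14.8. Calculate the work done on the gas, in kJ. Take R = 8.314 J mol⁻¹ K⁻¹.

For a reversible adiabat TV^(γ−1) is constant, so T₂ = T₁ (V₁/V₂)^(γ−1).
T₁ = 15.4 °C = 288.5 K.
T₂ = 288.5 × (1/14.8)^(0.3) = 128.6 K.
Q = 0, so ΔU = W_on_gas = nCᵥΔT with Cᵥ = R/(γ−1) = 27.71 J/(mol·K).
ΔU = 0.794 × 27.71 × (128.6 − 288.5) = -3520 J.

W ≈ -3.52 kJ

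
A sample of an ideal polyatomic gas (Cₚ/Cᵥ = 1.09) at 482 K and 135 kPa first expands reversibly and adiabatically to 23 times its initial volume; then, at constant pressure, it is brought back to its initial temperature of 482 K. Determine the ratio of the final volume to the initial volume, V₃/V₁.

V₃/V₁ ≈ 30.5

Adiabatic step: V₂/V₁ = 23; T₂ = T₁·(1/23)^(0.09) = 363.5 K.
Isobaric step: V₃/V₂ = T₃/T₂ = 482/363.5.
V₃/V₁ = (V₂/V₁)(V₃/V₂) = 23 × (482/363.5) = 30.5.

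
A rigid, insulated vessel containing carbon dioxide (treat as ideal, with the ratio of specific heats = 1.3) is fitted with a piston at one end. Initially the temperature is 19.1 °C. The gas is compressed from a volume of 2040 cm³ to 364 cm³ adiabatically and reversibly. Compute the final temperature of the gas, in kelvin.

For a reversible adiabat TV^(γ−1) is constant, so T₂ = T₁ (V₁/V₂)^(γ−1).
T₁ = 19.1 °C = 292.2 K.
T₂ = 292.2 × (2040/364)^(0.3) = 490.1 K.

T₂ ≈ 490 K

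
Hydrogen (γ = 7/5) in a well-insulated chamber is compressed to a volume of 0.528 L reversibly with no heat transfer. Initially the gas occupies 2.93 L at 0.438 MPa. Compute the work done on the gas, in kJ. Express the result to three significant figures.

P₂ = P₁(V₁/V₂)^γ = 0.438×(2.93/0.528)^(7/5) = 4.824 MPa.
For a reversible adiabat, W_by_gas = (P₁V₁ − P₂V₂)/(γ−1).
W_by = (438000×0.00293 − 4.824×10^6×0.000528) / (2/5) = -3159 J.
W_on_gas = −W_by = 3159 J.

W ≈ 3.16 kJ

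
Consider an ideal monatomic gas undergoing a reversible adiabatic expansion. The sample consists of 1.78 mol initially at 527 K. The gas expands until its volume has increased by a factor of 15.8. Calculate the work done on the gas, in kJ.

For a reversible adiabat TV^(γ−1) is constant, so T₂ = T₁ (V₁/V₂)^(γ−1).
γ = 5/3 for a monatomic ideal gas, so γ−1 = 2/3.
T₂ = 527 × (1/15.8)^(2/3) = 83.7 K.
Q = 0, so ΔU = W_on_gas = nCᵥΔT with Cᵥ = R/(γ−1) = 12.47 J/(mol·K).
ΔU = 1.78 × 12.47 × (83.7 − 527) = -9841 J.

W ≈ -9.84 kJ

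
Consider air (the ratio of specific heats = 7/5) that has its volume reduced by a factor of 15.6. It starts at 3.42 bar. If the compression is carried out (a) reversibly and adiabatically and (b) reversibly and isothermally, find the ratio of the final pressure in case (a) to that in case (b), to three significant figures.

P_adiabatic / P_isothermal ≈ 3.00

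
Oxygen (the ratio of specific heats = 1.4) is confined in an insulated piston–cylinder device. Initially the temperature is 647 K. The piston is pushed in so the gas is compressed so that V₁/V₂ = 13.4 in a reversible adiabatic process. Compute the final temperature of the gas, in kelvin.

T₂ ≈ 1830 K

For a reversible adiabat TV^(γ−1) is constant, so T₂ = T₁ (V₁/V₂)^(γ−1).
T₂ = 647 × 13.4^(0.4) = 1827 K.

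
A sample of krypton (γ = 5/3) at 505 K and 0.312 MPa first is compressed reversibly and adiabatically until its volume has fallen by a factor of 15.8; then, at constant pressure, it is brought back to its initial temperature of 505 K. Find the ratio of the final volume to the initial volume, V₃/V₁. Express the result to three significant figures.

V₃/V₁ ≈ 0.0101

Adiabatic step: V₂/V₁ = 0.06329; T₂ = T₁·15.8^(2/3) = 3180 K.
Isobaric step: V₃/V₂ = T₃/T₂ = 505/3180.
V₃/V₁ = (V₂/V₁)(V₃/V₂) = 0.06329 × (505/3180) = 0.01005.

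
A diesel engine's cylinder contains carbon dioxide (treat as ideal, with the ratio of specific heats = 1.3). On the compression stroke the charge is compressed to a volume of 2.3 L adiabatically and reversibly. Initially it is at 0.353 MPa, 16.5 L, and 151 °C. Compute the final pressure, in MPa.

Adiabatic: P₁V₁^γ = P₂V₂^γ ⇒ P₂ = P₁ (V₁/V₂)^γ.
P₂ = 0.353 × (16.5/2.3)^(1.3) = 4.574 MPa.

P₂ ≈ 4.57 MPa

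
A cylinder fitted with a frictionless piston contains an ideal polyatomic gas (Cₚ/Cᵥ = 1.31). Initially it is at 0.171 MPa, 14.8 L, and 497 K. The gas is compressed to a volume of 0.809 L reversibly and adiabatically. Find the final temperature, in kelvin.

T₂ ≈ 1220 K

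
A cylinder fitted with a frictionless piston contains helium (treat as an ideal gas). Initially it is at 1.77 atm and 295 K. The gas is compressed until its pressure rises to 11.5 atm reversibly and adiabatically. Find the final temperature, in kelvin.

T₂ ≈ 624 K

Along an adiabat T P^((1−γ)/γ) is constant, so T₂ = T₁ (P₂/P₁)^((γ−1)/γ).
For a monatomic ideal gas γ = 5/3, so (γ−1)/γ = 2/5.
T₂ = 295 × (11.5/1.77)^(2/5) = 623.6 K.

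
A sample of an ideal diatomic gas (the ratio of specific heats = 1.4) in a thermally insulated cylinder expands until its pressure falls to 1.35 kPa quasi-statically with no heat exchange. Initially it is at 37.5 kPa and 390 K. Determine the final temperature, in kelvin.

Along an adiabat T P^((1−γ)/γ) is constant, so T₂ = T₁ (P₂/P₁)^((γ−1)/γ).
T₂ = 390 × (1.35/37.5)^(0.286) = 150.9 K.

T₂ ≈ 151 K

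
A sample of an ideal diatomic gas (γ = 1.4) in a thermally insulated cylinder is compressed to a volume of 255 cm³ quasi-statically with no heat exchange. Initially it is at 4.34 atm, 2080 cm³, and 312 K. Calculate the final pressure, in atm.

Adiabatic: P₁V₁^γ = P₂V₂^γ ⇒ P₂ = P₁ (V₁/V₂)^γ.
P₂ = 4.34 × (2080/255)^(1.4) = 81.96 atm.

P₂ ≈ 82.0 atm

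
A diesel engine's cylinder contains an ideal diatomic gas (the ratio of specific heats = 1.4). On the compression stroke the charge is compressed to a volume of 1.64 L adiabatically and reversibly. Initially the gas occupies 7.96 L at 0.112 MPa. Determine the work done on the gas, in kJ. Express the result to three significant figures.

W ≈ 1.96 kJ

P₂ = P₁(V₁/V₂)^γ = 0.112×(7.96/1.64)^(1.4) = 1.023 MPa.
For a reversible adiabat, W_by_gas = (P₁V₁ − P₂V₂)/(γ−1).
W_by = (112000×0.00796 − 1.023×10^6×0.00164) / (0.4) = -1964 J.
W_on_gas = −W_by = 1964 J.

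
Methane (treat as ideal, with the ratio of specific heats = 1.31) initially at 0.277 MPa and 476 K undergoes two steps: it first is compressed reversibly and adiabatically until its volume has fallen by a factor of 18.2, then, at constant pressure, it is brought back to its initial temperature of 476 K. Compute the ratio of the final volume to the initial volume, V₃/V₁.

V₃/V₁ ≈ 0.0224

Adiabatic step: V₂/V₁ = 0.05495; T₂ = T₁·18.2^(0.31) = 1170 K.
Isobaric step: V₃/V₂ = T₃/T₂ = 476/1170.
V₃/V₁ = (V₂/V₁)(V₃/V₂) = 0.05495 × (476/1170) = 0.02235.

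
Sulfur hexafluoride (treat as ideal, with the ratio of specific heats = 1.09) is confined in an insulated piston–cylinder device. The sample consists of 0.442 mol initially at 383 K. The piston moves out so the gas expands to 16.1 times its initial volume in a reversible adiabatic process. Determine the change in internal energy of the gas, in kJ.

For a reversible adiabat TV^(γ−1) is constant, so T₂ = T₁ (V₁/V₂)^(γ−1).
T₂ = 383 × (1/16.1)^(0.09) = 298.3 K.
Q = 0, so ΔU = W_on_gas = nCᵥΔT with Cᵥ = R/(γ−1) = 92.38 J/(mol·K).
ΔU = 0.442 × 92.38 × (298.3 − 383) = -3460 J.

ΔU ≈ -3.46 kJ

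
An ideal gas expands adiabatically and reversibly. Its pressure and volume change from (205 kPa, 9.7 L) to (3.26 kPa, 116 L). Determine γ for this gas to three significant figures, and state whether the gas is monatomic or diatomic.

γ ≈ 1.67; monatomic

PV^γ = const ⇒ γ = ln(P₂/P₁) / ln(V₁/V₂).
γ = ln(3.26/205) / ln(9.7/116) = 1.669.
γ ≈ 1.67 is close to 5/3, so the gas is monatomic.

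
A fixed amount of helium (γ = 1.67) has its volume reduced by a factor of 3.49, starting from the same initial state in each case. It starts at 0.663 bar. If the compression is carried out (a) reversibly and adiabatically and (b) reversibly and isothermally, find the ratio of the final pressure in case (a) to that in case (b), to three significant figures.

Isothermal: P_b = P₁(V₁/V₂) = 0.663×3.49.
Adiabatic: P_a = P₁(V₁/V₂)^γ = 0.663×3.49^(1.67).
P_a/P_b = (V₁/V₂)^(γ−1) = 3.49^(0.67) = 2.31.

P_adiabatic / P_isothermal ≈ 2.31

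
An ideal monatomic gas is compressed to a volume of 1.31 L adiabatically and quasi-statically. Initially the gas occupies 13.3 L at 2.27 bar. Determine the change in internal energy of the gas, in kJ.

ΔU ≈ 16.7 kJ

γ = 5/3 for a monatomic ideal gas.
P₂ = P₁(V₁/V₂)^γ = 2.27×(13.3/1.31)^(5/3) = 108.1 bar.
For a reversible adiabat, W_by_gas = (P₁V₁ − P₂V₂)/(γ−1).
W_by = (227000×0.0133 − 1.081×10^7×0.00131) / (2/3) = -16700 J.
Q = 0 ⇒ ΔU = −W_by = 16700 J.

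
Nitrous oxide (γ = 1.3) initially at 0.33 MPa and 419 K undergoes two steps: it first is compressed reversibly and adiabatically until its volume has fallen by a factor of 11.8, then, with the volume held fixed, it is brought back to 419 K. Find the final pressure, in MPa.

Adiabatic step (PV^γ = const): P₂ = 0.33×11.8^(1.3) = 8.165 MPa; T₂ = 419×11.8^(0.3) = 878.6 K.
Isochoric: P₃ = P₂(T₃/T₂) = 8.165 × (419/878.6) = 3.894 MPa.

P₃ ≈ 3.89 MPa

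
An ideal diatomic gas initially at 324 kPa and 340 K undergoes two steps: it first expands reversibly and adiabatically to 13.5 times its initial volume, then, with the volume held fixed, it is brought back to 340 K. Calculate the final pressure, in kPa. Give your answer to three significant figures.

P₃ ≈ 24.0 kPa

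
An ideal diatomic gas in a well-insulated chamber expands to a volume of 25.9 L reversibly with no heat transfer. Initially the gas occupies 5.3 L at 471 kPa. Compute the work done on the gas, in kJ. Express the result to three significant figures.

γ = 7/5 for a diatomic ideal gas.
P₂ = P₁(V₁/V₂)^γ = 471×(5.3/25.9)^(7/5) = 51.1 kPa.
For a reversible adiabat, W_by_gas = (P₁V₁ − P₂V₂)/(γ−1).
W_by = (471000×0.0053 − 51100×0.0259) / (2/5) = 2932 J.
W_on_gas = −W_by = -2932 J.

W ≈ -2.93 kJ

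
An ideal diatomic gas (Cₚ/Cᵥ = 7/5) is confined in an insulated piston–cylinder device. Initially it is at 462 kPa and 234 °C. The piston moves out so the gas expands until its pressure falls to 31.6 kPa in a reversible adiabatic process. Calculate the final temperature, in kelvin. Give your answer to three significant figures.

T₂ ≈ 236 K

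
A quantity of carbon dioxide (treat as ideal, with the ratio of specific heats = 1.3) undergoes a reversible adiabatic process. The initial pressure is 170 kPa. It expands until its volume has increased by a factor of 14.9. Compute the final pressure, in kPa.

Adiabatic: P₁V₁^γ = P₂V₂^γ ⇒ P₂ = P₁ (V₁/V₂)^γ.
P₂ = 170 × (1/14.9)^(1.3) = 5.073 kPa.

P₂ ≈ 5.07 kPa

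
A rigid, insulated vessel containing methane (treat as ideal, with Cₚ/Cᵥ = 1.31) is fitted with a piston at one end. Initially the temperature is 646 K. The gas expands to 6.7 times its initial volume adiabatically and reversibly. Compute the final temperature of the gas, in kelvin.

T₂ ≈ 358 K

For a reversible adiabat TV^(γ−1) is constant, so T₂ = T₁ (V₁/V₂)^(γ−1).
T₂ = 646 × (1/6.7)^(0.31) = 358.2 K.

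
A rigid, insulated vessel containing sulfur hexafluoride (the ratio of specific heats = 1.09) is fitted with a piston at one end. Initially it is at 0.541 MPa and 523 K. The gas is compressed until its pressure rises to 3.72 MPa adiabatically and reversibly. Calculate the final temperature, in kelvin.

Along an adiabat T P^((1−γ)/γ) is constant, so T₂ = T₁ (P₂/P₁)^((γ−1)/γ).
T₂ = 523 × (3.72/0.541)^(0.0826) = 613.3 K.

T₂ ≈ 613 K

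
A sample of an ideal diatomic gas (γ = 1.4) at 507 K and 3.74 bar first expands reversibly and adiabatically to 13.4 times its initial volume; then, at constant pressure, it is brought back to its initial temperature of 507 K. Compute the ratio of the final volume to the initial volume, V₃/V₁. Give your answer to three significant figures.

Adiabatic step: V₂/V₁ = 13.4; T₂ = T₁·(1/13.4)^(0.4) = 179.5 K.
Isobaric step: V₃/V₂ = T₃/T₂ = 507/179.5.
V₃/V₁ = (V₂/V₁)(V₃/V₂) = 13.4 × (507/179.5) = 37.84.

V₃/V₁ ≈ 37.8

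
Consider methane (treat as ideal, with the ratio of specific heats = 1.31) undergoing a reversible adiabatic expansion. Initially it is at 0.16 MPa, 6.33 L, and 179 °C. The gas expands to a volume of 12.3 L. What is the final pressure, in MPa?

P₂ ≈ 0.0670 MPa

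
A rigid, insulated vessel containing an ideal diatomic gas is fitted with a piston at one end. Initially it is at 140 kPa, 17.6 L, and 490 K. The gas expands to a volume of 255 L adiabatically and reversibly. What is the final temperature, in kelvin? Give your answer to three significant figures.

T₂ ≈ 168 K

Adiabatic: T₁V₁^(γ−1) = T₂V₂^(γ−1) ⇒ T₂ = T₁ (V₁/V₂)^(γ−1).
γ = 7/5 for a diatomic ideal gas.
T₂ = 490 × (17.6/255)^(2/5) = 168.2 K.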